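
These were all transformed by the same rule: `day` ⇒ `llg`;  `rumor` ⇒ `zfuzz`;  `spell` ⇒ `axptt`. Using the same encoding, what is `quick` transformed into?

The shift depends on letter class: consonant d→l is +8, but vowel a→l is +11. Two shifts are in play — +11 for a/e/i/o/u, +8 for every other letter.
For quick: q(cons)+8=y, u(vowel)+11=f, i(vowel)+11=t, c(cons)+8=k, k(cons)+8=s.

yftks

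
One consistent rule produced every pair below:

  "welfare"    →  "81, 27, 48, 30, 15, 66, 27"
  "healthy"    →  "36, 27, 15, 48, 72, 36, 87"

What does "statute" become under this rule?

The formula is n = 3×(alphabet index, a=1) + 12.
Applying it to statute: s=19→69, t=20→72, a=1→15, t=20→72, u=21→75, t=20→72, e=5→27.

69, 72, 15, 72, 75, 72, 27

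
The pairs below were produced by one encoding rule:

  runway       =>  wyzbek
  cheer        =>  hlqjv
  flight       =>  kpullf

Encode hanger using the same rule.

A repeating key of period 3 is used — shifts +5, +4, +12 over and over.
For hanger: h+5=m, a+4=e, n+12=z, g+5=l, e+4=i, r+12=d.

mezlid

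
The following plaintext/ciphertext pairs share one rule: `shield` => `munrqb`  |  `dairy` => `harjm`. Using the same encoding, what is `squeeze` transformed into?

The output letters match the input read backwards, each shifted +9: shield reversed is dleihs. Two steps: reverse the string, then apply a Caesar shift of +9.
On squeeze: reverse → ezeeuqs; then shift: e+9=n, z+9=i, e+9=n, e+9=n, u+9=d, q+9=z, s+9=b.

ninndzb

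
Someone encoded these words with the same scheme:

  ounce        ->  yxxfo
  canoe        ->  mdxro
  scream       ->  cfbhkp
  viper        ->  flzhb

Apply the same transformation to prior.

zusrb

Shifts by position in ounce: pos 0: o→y (+10), pos 1: u→x (+3), pos 2: n→x (+10), pos 3: c→f (+3) — repeating every 2. It's a Vigenère-style cipher with numeric key [10,3]: position i shifts by key[i mod 2].
For prior: p+10=z, r+3=u, i+10=s, o+3=r, r+10=b.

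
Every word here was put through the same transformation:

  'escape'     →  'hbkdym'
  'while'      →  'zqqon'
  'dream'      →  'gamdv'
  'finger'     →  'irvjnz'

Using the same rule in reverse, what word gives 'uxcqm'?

round

Shifts by position in escape: pos 0: e→h (+3), pos 1: s→b (+9), pos 2: c→k (+8), pos 3: a→d (+3), pos 4: p→y (+9), pos 5: e→m (+8) — repeating every 3. The shifts repeat in a cycle of length 3: positions 0,1,… shift by +3, +9, +8, then the pattern repeats.
Reversing it on uxcqm: u−3=r, x−9=o, c−8=u, q−3=n, m−9=d.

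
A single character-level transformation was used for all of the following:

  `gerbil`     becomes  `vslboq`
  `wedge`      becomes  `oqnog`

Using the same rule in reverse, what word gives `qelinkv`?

ladybug

Read the word backwards and shift each letter +10.
Undoing it on qelinkv: shift back: q−10=g, e−10=u, l−10=b, i−10=y, n−10=d, k−10=a, v−10=l → gubydal; then reverse → ladybug.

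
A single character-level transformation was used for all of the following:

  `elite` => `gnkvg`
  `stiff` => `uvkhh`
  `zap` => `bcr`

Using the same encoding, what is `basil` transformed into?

Every letter moves 2 places later in the alphabet, wrapping around z→a.
For basil: b+2=d, a+2=c, s+2=u, i+2=k, l+2=n.

dcukn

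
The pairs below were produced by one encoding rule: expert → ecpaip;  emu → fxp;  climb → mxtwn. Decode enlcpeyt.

The output letters match the input read backwards, each shifted +11: expert reversed is trepxe. The word is reversed, then every letter is shifted forward by 11.
Decoding enlcpeyt: shift back: e−11=t, n−11=c, l−11=a, c−11=r, p−11=e, e−11=t, y−11=n, t−11=i → tcaretni; then reverse → interact.

interact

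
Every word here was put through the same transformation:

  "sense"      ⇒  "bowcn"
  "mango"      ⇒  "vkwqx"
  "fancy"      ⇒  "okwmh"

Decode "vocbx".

It's a Vigenère-style cipher with numeric key [9,10]: position i shifts by key[i mod 2].
Decoding vocbx: v−9=m, o−10=e, c−9=t, b−10=r, x−9=o.

metro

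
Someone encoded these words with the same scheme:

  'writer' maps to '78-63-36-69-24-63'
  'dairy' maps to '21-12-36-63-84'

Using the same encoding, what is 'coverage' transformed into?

The formula is n = 3×(alphabet index, a=1) + 9.
Applying it to coverage: c=3→18, o=15→54, v=22→75, e=5→24, r=18→63, a=1→12, g=7→30, e=5→24.

18-54-75-24-63-12-30-24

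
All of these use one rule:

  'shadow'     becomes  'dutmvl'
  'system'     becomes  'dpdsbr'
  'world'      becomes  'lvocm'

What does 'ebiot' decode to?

zebra

s(18)→d(3) and h(7)→u(20) fit y≡15x+19 (mod 26); the inverse of 15 mod 26 is 7. Each letter's alphabet position (a=0..z=25) is mapped through 15·x+19 mod 26 — an affine cipher.
Decoding ebiot: e(4)→7·(4−19)≡25=z; b(1)→7·(1−19)≡4=e; i(8)→7·(8−19)≡1=b; o(14)→7·(14−19)≡17=r; t(19)→7·(19−19)≡0=a (all mod 26).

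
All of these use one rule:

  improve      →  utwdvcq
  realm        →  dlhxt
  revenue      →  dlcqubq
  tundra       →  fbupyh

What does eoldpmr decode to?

sheriff

Shifts by position in improve: pos 0: i→u (+12), pos 1: m→t (+7), pos 2: p→w (+7), pos 3: r→d (+12), pos 4: o→v (+7), pos 5: v→c (+7) — repeating every 3. The shifts repeat in a cycle of length 3: positions 0,1,… shift by +12, +7, +7, then the pattern repeats.
Reversing it on eoldpmr: e−12=s, o−7=h, l−7=e, d−12=r, p−7=i, m−7=f, r−12=f.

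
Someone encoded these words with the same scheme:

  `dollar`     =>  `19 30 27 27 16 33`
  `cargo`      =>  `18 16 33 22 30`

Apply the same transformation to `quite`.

Letters become their 1-based position plus 15 (so a→16, b→17, …).
On quite: q=17→32, u=21→36, i=9→24, t=20→35, e=5→20.

32 36 24 35 20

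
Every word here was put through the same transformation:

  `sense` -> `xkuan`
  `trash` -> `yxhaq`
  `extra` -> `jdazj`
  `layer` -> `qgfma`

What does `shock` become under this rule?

xnvkt

In sense: s→x is +5, e→k is +6, n→u is +7, s→a is +8 — the shift increases by 1 each position. Letter i (0-indexed) is shifted by i+5, so successive shifts are 5, 6, 7, ….
Applying it to shock: s+5=x, h+6=n, o+7=v, c+8=k, k+9=t.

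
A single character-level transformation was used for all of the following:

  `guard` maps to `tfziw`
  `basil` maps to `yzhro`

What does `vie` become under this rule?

Each pair mirrors across the alphabet (g↔t, u↔f, a↔z): positions sum to 25. Each letter is replaced by its mirror in the alphabet: a↔z, b↔y, c↔x, and so on (the Atbash cipher).
For vie: v↔e, i↔r, e↔v.

erv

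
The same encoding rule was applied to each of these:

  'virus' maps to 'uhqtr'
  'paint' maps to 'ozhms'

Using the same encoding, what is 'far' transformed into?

It's a constant shift of +25 (ROT25).
Applying it to far: f+25=e, a+25=z, r+25=q.

ezq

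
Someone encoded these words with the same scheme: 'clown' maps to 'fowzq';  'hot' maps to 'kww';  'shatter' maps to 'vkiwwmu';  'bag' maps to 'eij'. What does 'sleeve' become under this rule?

vommym

Vowels shift forward by 8 and consonants shift forward by 3.
For sleeve: s(cons)+3=v, l(cons)+3=o, e(vowel)+8=m, e(vowel)+8=m, v(cons)+3=y, e(vowel)+8=m.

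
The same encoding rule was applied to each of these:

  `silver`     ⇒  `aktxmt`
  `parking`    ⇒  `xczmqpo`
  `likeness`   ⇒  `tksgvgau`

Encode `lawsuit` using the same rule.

tceuckb

Shifts by position in silver: pos 0: s→a (+8), pos 1: i→k (+2), pos 2: l→t (+8), pos 3: v→x (+2) — repeating every 2. The shifts repeat in a cycle of length 2: positions 0,1,… shift by +8, +2, then the pattern repeats.
On lawsuit: l+8=t, a+2=c, w+8=e, s+2=u, u+8=c, i+2=k, t+8=b.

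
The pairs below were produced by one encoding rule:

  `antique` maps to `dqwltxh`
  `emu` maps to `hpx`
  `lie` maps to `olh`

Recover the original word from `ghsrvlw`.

deposit

Compare letters: a→d is +3, n→q is +3, t→w is +3 — a constant shift. Every letter moves 3 places later in the alphabet, wrapping around z→a.
Decoding ghsrvlw: g−3=d, h−3=e, s−3=p, r−3=o, v−3=s, l−3=i, w−3=t.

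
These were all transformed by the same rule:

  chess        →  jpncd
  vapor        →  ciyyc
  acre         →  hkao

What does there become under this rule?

Letter i (0-indexed) is shifted by i+7, so successive shifts are 7, 8, 9, ….
Applying it to there: t+7=a, h+8=p, e+9=n, r+10=b, e+11=p.

apnbp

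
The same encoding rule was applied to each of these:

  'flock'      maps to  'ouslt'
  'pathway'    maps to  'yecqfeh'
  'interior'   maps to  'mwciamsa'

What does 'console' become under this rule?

lswbsui

The shift depends on letter class: consonant f→o is +9, but vowel o→s is +4. Vowels shift forward by 4 and consonants shift forward by 9.
On console: c(cons)+9=l, o(vowel)+4=s, n(cons)+9=w, s(cons)+9=b, o(vowel)+4=s, l(cons)+9=u, e(vowel)+4=i.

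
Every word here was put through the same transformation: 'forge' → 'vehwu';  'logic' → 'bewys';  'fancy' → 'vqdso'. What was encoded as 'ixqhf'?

sharp

Compare letters: f→v is +16, o→e is +16, r→h is +16 — a constant shift. Every letter moves 16 places later in the alphabet, wrapping around z→a.
Decoding ixqhf: i−16=s, x−16=h, q−16=a, h−16=r, f−16=p.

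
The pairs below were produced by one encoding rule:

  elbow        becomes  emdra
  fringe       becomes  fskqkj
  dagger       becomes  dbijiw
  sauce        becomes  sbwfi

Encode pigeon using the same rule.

pjihss

In elbow: e→e is +0, l→m is +1, b→d is +2, o→r is +3 — the shift increases by 1 each position. Each letter shifts forward by its position index (0, 1, 2, …) — the shift grows by one for each successive letter.
Applying it to pigeon: p+0=p, i+1=j, g+2=i, e+3=h, o+4=s, n+5=s.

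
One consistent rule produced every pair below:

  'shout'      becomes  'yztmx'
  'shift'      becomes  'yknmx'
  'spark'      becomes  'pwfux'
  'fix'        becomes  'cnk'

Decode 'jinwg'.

bride

The output letters match the input read backwards, each shifted +5: shout reversed is tuohs. The word is reversed, then every letter is shifted forward by 5.
Decoding jinwg: shift back: j−5=e, i−5=d, n−5=i, w−5=r, g−5=b → edirb; then reverse → bride.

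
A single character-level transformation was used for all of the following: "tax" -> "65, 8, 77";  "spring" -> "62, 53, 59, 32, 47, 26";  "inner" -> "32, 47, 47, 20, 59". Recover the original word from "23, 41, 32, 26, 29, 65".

t(#20)→65 and a(#1)→8: differences scale by 3, so n = 3·pos + 5. With a=1..z=26, the number is 3·pos + 5.
Undoing it on 23, 41, 32, 26, 29, 65: 23→(23−5)÷3=6=f, 41→(41−5)÷3=12=l, 32→(32−5)÷3=9=i, 26→(26−5)÷3=7=g, 29→(29−5)÷3=8=h, 65→(65−5)÷3=20=t.

flight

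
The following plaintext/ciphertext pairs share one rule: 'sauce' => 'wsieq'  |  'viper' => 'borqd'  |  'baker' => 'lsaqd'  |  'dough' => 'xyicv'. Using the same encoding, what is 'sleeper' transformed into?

This is an affine cipher: with a=0,…,z=25, each position x becomes (19x+18) mod 26.
Applying it to sleeper: s(18)→19·18+18≡22=w; l(11)→19·11+18≡19=t; e(4)→19·4+18≡16=q; e(4)→19·4+18≡16=q; p(15)→19·15+18≡17=r; e(4)→19·4+18≡16=q; r(17)→19·17+18≡3=d (all mod 26).

wtqqrqd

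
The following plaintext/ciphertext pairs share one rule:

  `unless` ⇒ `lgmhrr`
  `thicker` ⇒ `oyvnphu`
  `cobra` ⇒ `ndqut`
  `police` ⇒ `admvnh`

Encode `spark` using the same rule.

ratup

u(20)→l(11) and n(13)→g(6) fit y≡23x+19 (mod 26); the inverse of 23 mod 26 is 17. Each letter's alphabet position (a=0..z=25) is mapped through 23·x+19 mod 26 — an affine cipher.
On spark: s(18)→23·18+19≡17=r; p(15)→23·15+19≡0=a; a(0)→23·0+19≡19=t; r(17)→23·17+19≡20=u; k(10)→23·10+19≡15=p (all mod 26).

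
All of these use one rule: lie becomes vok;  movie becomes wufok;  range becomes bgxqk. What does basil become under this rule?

Vowels shift forward by 6 and consonants shift forward by 10.
Applying it to basil: b(cons)+10=l, a(vowel)+6=g, s(cons)+10=c, i(vowel)+6=o, l(cons)+10=v.

lgcov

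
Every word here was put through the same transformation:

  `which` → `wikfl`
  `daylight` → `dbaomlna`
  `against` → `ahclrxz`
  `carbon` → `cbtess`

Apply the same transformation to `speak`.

In which: w→w is +0, h→i is +1, i→k is +2, c→f is +3 — the shift increases by 1 each position. Letter i (0-indexed) is shifted by i+0, so successive shifts are 0, 1, 2, ….
On speak: s+0=s, p+1=q, e+2=g, a+3=d, k+4=o.

sqgdo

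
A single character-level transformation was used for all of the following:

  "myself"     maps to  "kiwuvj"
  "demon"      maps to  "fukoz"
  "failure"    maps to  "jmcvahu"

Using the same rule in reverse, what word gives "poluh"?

voter

m(12)→k(10) and y(24)→i(8) fit y≡15x+12 (mod 26); the inverse of 15 mod 26 is 7. Treating letters as 0–25, the rule is x ↦ 15x + 12 (mod 26).
Reversing it on poluh: p(15)→7·(15−12)≡21=v; o(14)→7·(14−12)≡14=o; l(11)→7·(11−12)≡19=t; u(20)→7·(20−12)≡4=e; h(7)→7·(7−12)≡17=r (all mod 26).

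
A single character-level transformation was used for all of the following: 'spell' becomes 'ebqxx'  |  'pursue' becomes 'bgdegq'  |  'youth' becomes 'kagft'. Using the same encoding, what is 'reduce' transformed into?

dqpgoq

Compare letters: s→e is +12, p→b is +12, e→q is +12 — a constant shift. This is a Caesar cipher with shift 12.
On reduce: r+12=d, e+12=q, d+12=p, u+12=g, c+12=o, e+12=q.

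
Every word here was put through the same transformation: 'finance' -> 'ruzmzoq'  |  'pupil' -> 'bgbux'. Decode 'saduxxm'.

Compare letters: f→r is +12, i→u is +12, n→z is +12 — a constant shift. It's a constant shift of +12 (ROT12).
Decoding saduxxm: s−12=g, a−12=o, d−12=r, u−12=i, x−12=l, x−12=l, m−12=a.

gorilla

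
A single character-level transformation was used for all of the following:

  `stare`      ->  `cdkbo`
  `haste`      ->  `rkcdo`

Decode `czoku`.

Compare letters: s→c is +10, t→d is +10, a→k is +10 — a constant shift. This is a Caesar cipher with shift 10.
Undoing it on czoku: c−10=s, z−10=p, o−10=e, k−10=a, u−10=k.

speak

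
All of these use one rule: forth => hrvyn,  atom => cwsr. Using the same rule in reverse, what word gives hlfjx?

In forth: f→h is +2, o→r is +3, r→v is +4, t→y is +5 — the shift increases by 1 each position. Letter i (0-indexed) is shifted by i+2, so successive shifts are 2, 3, 4, ….
Reversing it on hlfjx: h−2=f, l−3=i, f−4=b, j−5=e, x−6=r.

fiber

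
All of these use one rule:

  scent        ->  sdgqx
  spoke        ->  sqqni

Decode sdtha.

screw

In scent: s→s is +0, c→d is +1, e→g is +2, n→q is +3 — the shift increases by 1 each position. Each letter shifts forward by its position index (0, 1, 2, …) — the shift grows by one for each successive letter.
Decoding sdtha: s−0=s, d−1=c, t−2=r, h−3=e, a−4=w.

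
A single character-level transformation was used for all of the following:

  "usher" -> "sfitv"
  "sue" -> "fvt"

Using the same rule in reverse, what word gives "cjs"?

rib

The output letters match the input read backwards, each shifted +1: usher reversed is rehsu. Read the word backwards and shift each letter +1.
Undoing it on cjs: shift back: c−1=b, j−1=i, s−1=r → bir; then reverse → rib.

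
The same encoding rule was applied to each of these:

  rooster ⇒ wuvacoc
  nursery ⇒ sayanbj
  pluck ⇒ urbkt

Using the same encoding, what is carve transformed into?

hgydn

In rooster: r→w is +5, o→u is +6, o→v is +7, s→a is +8 — the shift increases by 1 each position. Letter i (0-indexed) is shifted by i+5, so successive shifts are 5, 6, 7, ….
On carve: c+5=h, a+6=g, r+7=y, v+8=d, e+9=n.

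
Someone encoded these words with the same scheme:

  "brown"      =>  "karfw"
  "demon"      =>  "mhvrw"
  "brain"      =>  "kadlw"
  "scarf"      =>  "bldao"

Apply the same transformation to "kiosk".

tlrbt

The shift depends on letter class: consonant b→k is +9, but vowel o→r is +3. Vowels shift forward by 3 and consonants shift forward by 9.
On kiosk: k(cons)+9=t, i(vowel)+3=l, o(vowel)+3=r, s(cons)+9=b, k(cons)+9=t.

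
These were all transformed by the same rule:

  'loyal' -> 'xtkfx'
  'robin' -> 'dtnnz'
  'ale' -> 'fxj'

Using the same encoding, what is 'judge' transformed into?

The shift depends on letter class: consonant l→x is +12, but vowel o→t is +5. The rule splits by letter class: vowels +5, consonants +12.
Applying it to judge: j(cons)+12=v, u(vowel)+5=z, d(cons)+12=p, g(cons)+12=s, e(vowel)+5=j.

vzpsj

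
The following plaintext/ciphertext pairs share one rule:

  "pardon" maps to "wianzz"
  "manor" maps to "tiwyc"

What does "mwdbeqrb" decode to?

fourteen

In pardon: p→w is +7, a→i is +8, r→a is +9, d→n is +10 — the shift increases by 1 each position. Each letter shifts forward by (position + 7), i.e. 7, 8, 9, … — the shift grows by one for each successive letter.
Reversing it on mwdbeqrb: m−7=f, w−8=o, d−9=u, b−10=r, e−11=t, q−12=e, r−13=e, b−14=n.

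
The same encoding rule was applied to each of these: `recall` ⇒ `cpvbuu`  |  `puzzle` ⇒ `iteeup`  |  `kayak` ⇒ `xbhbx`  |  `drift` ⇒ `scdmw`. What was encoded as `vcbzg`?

crash

r(17)→c(2) and e(4)→p(15) fit y≡23x+1 (mod 26); the inverse of 23 mod 26 is 17. Treating letters as 0–25, the rule is x ↦ 23x + 1 (mod 26).
Decoding vcbzg: v(21)→17·(21−1)≡2=c; c(2)→17·(2−1)≡17=r; b(1)→17·(1−1)≡0=a; z(25)→17·(25−1)≡18=s; g(6)→17·(6−1)≡7=h (all mod 26).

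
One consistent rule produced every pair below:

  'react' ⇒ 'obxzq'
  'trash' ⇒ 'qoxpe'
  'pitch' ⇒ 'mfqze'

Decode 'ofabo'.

Each letter is shifted forward by 23 in the alphabet (a Caesar shift of +23).
Decoding ofabo: o−23=r, f−23=i, a−23=d, b−23=e, o−23=r.

rider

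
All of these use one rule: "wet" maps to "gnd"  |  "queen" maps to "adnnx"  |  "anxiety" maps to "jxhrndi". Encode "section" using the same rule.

cnmdrxx

The rule splits by letter class: vowels +9, consonants +10.
For section: s(cons)+10=c, e(vowel)+9=n, c(cons)+10=m, t(cons)+10=d, i(vowel)+9=r, o(vowel)+9=x, n(cons)+10=x.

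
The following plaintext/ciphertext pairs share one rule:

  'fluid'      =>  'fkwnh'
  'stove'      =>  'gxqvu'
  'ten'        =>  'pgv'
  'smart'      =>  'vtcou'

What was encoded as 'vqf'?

dot

The output letters match the input read backwards, each shifted +2: fluid reversed is diulf. The word is reversed, then every letter is shifted forward by 2.
Reversing it on vqf: shift back: v−2=t, q−2=o, f−2=d → tod; then reverse → dot.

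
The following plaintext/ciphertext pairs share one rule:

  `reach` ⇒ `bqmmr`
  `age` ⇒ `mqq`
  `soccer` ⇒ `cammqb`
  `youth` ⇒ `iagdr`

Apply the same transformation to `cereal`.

Two shifts are in play — +12 for a/e/i/o/u, +10 for every other letter.
Applying it to cereal: c(cons)+10=m, e(vowel)+12=q, r(cons)+10=b, e(vowel)+12=q, a(vowel)+12=m, l(cons)+10=v.

mqbqmv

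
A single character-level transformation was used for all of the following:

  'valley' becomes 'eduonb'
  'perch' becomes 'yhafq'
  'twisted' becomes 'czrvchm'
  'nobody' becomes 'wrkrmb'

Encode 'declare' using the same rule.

mhlojun

Shifts by position in valley: pos 0: v→e (+9), pos 1: a→d (+3), pos 2: l→u (+9), pos 3: l→o (+3) — repeating every 2. It's a Vigenère-style cipher with numeric key [9,3]: position i shifts by key[i mod 2].
For declare: d+9=m, e+3=h, c+9=l, l+3=o, a+9=j, r+3=u, e+9=n.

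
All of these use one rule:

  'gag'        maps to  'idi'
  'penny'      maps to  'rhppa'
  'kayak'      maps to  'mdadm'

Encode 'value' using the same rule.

xdnxh

The shift depends on letter class: consonant g→i is +2, but vowel a→d is +3. Vowels shift forward by 3 and consonants shift forward by 2.
Applying it to value: v(cons)+2=x, a(vowel)+3=d, l(cons)+2=n, u(vowel)+3=x, e(vowel)+3=h.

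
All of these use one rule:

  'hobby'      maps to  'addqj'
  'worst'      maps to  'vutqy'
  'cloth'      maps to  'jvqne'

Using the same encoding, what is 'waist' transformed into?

The output letters match the input read backwards, each shifted +2: hobby reversed is ybboh. The word is reversed, then every letter is shifted forward by 2.
For waist: reverse → tsiaw; then shift: t+2=v, s+2=u, i+2=k, a+2=c, w+2=y.

vukcy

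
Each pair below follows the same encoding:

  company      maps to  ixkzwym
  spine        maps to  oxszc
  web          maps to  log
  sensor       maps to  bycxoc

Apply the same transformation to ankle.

The output letters match the input read backwards, each shifted +10: company reversed is ynapmoc. Two steps: reverse the string, then apply a Caesar shift of +10.
For ankle: reverse → elkna; then shift: e+10=o, l+10=v, k+10=u, n+10=x, a+10=k.

ovuxk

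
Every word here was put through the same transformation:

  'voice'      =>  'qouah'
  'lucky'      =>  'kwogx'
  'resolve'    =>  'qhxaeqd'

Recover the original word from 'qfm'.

The output letters match the input read backwards, each shifted +12: voice reversed is eciov. Two steps: reverse the string, then apply a Caesar shift of +12.
Decoding qfm: shift back: q−12=e, f−12=t, m−12=a → eta; then reverse → ate.

ate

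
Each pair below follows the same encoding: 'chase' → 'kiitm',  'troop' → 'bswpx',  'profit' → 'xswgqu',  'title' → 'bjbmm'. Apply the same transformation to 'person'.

Shifts by position in chase: pos 0: c→k (+8), pos 1: h→i (+1), pos 2: a→i (+8), pos 3: s→t (+1) — repeating every 2. The shifts repeat in a cycle of length 2: positions 0,1,… shift by +8, +1, then the pattern repeats.
For person: p+8=x, e+1=f, r+8=z, s+1=t, o+8=w, n+1=o.

xfztwo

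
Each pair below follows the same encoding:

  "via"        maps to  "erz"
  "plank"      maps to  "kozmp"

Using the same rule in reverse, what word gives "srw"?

Each pair mirrors across the alphabet (v↔e, i↔r, a↔z): positions sum to 25. This is the alphabet-reversal cipher (Atbash): a becomes z, b becomes y, etc.
Undoing it on srw: s↔h, r↔i, w↔d.

hid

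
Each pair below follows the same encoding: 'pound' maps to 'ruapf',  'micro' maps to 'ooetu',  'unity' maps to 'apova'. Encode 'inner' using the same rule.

oppkt

The shift depends on letter class: consonant p→r is +2, but vowel o→u is +6. The rule splits by letter class: vowels +6, consonants +2.
For inner: i(vowel)+6=o, n(cons)+2=p, n(cons)+2=p, e(vowel)+6=k, r(cons)+2=t.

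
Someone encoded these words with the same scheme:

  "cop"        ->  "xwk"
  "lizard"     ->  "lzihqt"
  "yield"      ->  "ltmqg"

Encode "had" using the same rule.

lip

The word is reversed, then every letter is shifted forward by 8.
Applying it to had: reverse → dah; then shift: d+8=l, a+8=i, h+8=p.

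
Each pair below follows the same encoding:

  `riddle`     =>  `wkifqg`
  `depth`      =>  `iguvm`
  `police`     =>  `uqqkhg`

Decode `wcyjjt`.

Shifts by position in riddle: pos 0: r→w (+5), pos 1: i→k (+2), pos 2: d→i (+5), pos 3: d→f (+2) — repeating every 2. It's a Vigenère-style cipher with numeric key [5,2]: position i shifts by key[i mod 2].
Reversing it on wcyjjt: w−5=r, c−2=a, y−5=t, j−2=h, j−5=e, t−2=r.

rather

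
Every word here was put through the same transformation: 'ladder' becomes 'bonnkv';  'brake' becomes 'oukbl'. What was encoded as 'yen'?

Read the word backwards and shift each letter +10.
Decoding yen: shift back: y−10=o, e−10=u, n−10=d → oud; then reverse → duo.

duo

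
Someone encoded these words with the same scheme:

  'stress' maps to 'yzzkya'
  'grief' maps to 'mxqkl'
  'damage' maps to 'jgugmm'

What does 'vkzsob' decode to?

Shifts by position in stress: pos 0: s→y (+6), pos 1: t→z (+6), pos 2: r→z (+8), pos 3: e→k (+6), pos 4: s→y (+6), pos 5: s→a (+8) — repeating every 3. A repeating key of period 3 is used — shifts +6, +6, +8 over and over.
Undoing it on vkzsob: v−6=p, k−6=e, z−8=r, s−6=m, o−6=i, b−8=t.

permit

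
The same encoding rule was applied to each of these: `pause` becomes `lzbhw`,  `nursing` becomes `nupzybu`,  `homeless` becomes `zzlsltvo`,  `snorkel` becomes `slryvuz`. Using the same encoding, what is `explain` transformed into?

Two steps: reverse the string, then apply a Caesar shift of +7.
For explain: reverse → nialpxe; then shift: n+7=u, i+7=p, a+7=h, l+7=s, p+7=w, x+7=e, e+7=l.

uphswel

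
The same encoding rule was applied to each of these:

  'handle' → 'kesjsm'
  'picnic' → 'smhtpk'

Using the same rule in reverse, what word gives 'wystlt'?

tunnel

In handle: h→k is +3, a→e is +4, n→s is +5, d→j is +6 — the shift increases by 1 each position. Letter i (0-indexed) is shifted by i+3, so successive shifts are 3, 4, 5, ….
Undoing it on wystlt: w−3=t, y−4=u, s−5=n, t−6=n, l−7=e, t−8=l.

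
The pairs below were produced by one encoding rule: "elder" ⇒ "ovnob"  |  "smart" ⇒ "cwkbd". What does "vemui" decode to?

lucky

Compare letters: e→o is +10, l→v is +10, d→n is +10 — a constant shift. This is a Caesar cipher with shift 10.
Decoding vemui: v−10=l, e−10=u, m−10=c, u−10=k, i−10=y.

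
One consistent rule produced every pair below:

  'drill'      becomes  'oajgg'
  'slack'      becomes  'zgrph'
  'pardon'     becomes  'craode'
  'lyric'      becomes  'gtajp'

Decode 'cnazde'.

This is an affine cipher: with a=0,…,z=25, each position x becomes (25x+17) mod 26.
Reversing it on cnazde: c(2)→25·(2−17)≡15=p; n(13)→25·(13−17)≡4=e; a(0)→25·(0−17)≡17=r; z(25)→25·(25−17)≡18=s; d(3)→25·(3−17)≡14=o; e(4)→25·(4−17)≡13=n (all mod 26).

person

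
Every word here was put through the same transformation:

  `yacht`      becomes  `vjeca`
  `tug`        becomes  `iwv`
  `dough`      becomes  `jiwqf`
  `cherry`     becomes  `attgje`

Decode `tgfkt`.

rider

The output letters match the input read backwards, each shifted +2: yacht reversed is thcay. The word is reversed, then every letter is shifted forward by 2.
Undoing it on tgfkt: shift back: t−2=r, g−2=e, f−2=d, k−2=i, t−2=r → redir; then reverse → rider.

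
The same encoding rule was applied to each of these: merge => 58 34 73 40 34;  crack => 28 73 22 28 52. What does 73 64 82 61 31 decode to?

round

m(#13)→58 and e(#5)→34: differences scale by 3, so n = 3·pos + 19. Each letter becomes 3×(its alphabet position, a=1..z=26) + 19.
Reversing it on 73 64 82 61 31: 73→(73−19)÷3=18=r, 64→(64−19)÷3=15=o, 82→(82−19)÷3=21=u, 61→(61−19)÷3=14=n, 31→(31−19)÷3=4=d.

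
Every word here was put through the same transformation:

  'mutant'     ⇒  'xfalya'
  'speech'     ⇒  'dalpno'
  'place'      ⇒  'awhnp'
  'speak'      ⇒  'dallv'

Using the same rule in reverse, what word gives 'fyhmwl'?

Shifts by position in mutant: pos 0: m→x (+11), pos 1: u→f (+11), pos 2: t→a (+7), pos 3: a→l (+11), pos 4: n→y (+11), pos 5: t→a (+7) — repeating every 3. A repeating key of period 3 is used — shifts +11, +11, +7 over and over.
Undoing it on fyhmwl: f−11=u, y−11=n, h−7=a, m−11=b, w−11=l, l−7=e.

unable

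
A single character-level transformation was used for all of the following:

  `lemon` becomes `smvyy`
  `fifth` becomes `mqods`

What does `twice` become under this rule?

aermp

Letter i (0-indexed) is shifted by i+7, so successive shifts are 7, 8, 9, ….
Applying it to twice: t+7=a, w+8=e, i+9=r, c+10=m, e+11=p.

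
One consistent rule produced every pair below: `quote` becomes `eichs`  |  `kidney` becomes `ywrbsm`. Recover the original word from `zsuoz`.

Each letter is shifted forward by 14 in the alphabet (a Caesar shift of +14).
Decoding zsuoz: z−14=l, s−14=e, u−14=g, o−14=a, z−14=l.

legal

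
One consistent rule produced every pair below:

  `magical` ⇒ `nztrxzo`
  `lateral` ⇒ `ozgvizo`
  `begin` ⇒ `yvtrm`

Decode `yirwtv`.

bridge

Each pair mirrors across the alphabet (m↔n, a↔z, g↔t): positions sum to 25. Letters are reflected about the middle of the alphabet (position → 25−position): Atbash.
Decoding yirwtv: y↔b, i↔r, r↔i, w↔d, t↔g, v↔e.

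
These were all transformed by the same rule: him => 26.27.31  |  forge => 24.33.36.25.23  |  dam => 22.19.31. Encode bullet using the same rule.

h is letter #8 and maps to 26: an offset of 18. The number is (letter's place in the alphabet, a=1) + 18.
For bullet: b=2→20, u=21→39, l=12→30, l=12→30, e=5→23, t=20→38.

20.39.30.30.23.38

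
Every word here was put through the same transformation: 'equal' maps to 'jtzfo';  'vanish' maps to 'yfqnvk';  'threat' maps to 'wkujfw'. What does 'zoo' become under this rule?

The rule splits by letter class: vowels +5, consonants +3.
On zoo: z(cons)+3=c, o(vowel)+5=t, o(vowel)+5=t.

ctt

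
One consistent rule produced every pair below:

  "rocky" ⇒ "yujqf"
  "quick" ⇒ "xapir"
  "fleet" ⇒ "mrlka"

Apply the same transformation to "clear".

jrlgy

Shifts by position in rocky: pos 0: r→y (+7), pos 1: o→u (+6), pos 2: c→j (+7), pos 3: k→q (+6) — repeating every 2. The shifts repeat in a cycle of length 2: positions 0,1,… shift by +7, +6, then the pattern repeats.
Applying it to clear: c+7=j, l+6=r, e+7=l, a+6=g, r+7=y.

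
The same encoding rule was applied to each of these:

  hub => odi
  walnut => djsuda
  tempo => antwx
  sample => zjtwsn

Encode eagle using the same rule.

njnsn

The shift depends on letter class: consonant h→o is +7, but vowel u→d is +9. Two shifts are in play — +9 for a/e/i/o/u, +7 for every other letter.
For eagle: e(vowel)+9=n, a(vowel)+9=j, g(cons)+7=n, l(cons)+7=s, e(vowel)+9=n.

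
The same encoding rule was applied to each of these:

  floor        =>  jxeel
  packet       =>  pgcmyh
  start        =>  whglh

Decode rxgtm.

f(5)→j(9) and l(11)→x(23) fit y≡11x+6 (mod 26); the inverse of 11 mod 26 is 19. Each letter's alphabet position (a=0..z=25) is mapped through 11·x+6 mod 26 — an affine cipher.
Reversing it on rxgtm: r(17)→19·(17−6)≡1=b; x(23)→19·(23−6)≡11=l; g(6)→19·(6−6)≡0=a; t(19)→19·(19−6)≡13=n; m(12)→19·(12−6)≡10=k (all mod 26).

blank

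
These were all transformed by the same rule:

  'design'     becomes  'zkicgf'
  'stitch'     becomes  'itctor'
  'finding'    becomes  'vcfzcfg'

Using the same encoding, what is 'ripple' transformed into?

Each letter's alphabet position (a=0..z=25) is mapped through 11·x+18 mod 26 — an affine cipher.
Applying it to ripple: r(17)→11·17+18≡23=x; i(8)→11·8+18≡2=c; p(15)→11·15+18≡1=b; p(15)→11·15+18≡1=b; l(11)→11·11+18≡9=j; e(4)→11·4+18≡10=k (all mod 26).

xcbbjk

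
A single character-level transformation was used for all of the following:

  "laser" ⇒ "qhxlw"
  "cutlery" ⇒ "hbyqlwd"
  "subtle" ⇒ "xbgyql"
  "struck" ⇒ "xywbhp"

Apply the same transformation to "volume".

avqbrl

The rule splits by letter class: vowels +7, consonants +5.
Applying it to volume: v(cons)+5=a, o(vowel)+7=v, l(cons)+5=q, u(vowel)+7=b, m(cons)+5=r, e(vowel)+7=l.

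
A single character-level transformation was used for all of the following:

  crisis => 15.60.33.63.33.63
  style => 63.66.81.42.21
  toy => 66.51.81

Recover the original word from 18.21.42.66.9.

delta

c(#3)→15 and r(#18)→60: differences scale by 3, so n = 3·pos + 6. The formula is n = 3×(alphabet index, a=1) + 6.
Decoding 18.21.42.66.9: 18→(18−6)÷3=4=d, 21→(21−6)÷3=5=e, 42→(42−6)÷3=12=l, 66→(66−6)÷3=20=t, 9→(9−6)÷3=1=a.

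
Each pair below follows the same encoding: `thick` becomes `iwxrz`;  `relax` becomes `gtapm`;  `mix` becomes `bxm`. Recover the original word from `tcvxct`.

engine

Compare letters: t→i is +15, h→w is +15, i→x is +15 — a constant shift. Each letter is shifted forward by 15 in the alphabet (a Caesar shift of +15).
Reversing it on tcvxct: t−15=e, c−15=n, v−15=g, x−15=i, c−15=n, t−15=e.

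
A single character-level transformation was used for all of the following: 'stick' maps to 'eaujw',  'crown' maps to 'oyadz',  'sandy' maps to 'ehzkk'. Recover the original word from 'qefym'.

Shifts by position in stick: pos 0: s→e (+12), pos 1: t→a (+7), pos 2: i→u (+12), pos 3: c→j (+7) — repeating every 2. It's a Vigenère-style cipher with numeric key [12,7]: position i shifts by key[i mod 2].
Decoding qefym: q−12=e, e−7=x, f−12=t, y−7=r, m−12=a.

extra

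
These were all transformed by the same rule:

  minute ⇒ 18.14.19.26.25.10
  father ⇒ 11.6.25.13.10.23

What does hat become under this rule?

m is letter #13 and maps to 18: an offset of 5. Letters become their 1-based position plus 5 (so a→6, b→7, …).
On hat: h=8→13, a=1→6, t=20→25.

13.6.25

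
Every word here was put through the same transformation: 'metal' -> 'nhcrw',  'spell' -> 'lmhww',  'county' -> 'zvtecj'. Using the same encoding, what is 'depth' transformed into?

m(12)→n(13) and e(4)→h(7) fit y≡17x+17 (mod 26); the inverse of 17 mod 26 is 23. Treating letters as 0–25, the rule is x ↦ 17x + 17 (mod 26).
For depth: d(3)→17·3+17≡16=q; e(4)→17·4+17≡7=h; p(15)→17·15+17≡12=m; t(19)→17·19+17≡2=c; h(7)→17·7+17≡6=g (all mod 26).

qhmcg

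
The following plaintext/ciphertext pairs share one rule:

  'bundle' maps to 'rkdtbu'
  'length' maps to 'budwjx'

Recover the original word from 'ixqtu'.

Compare letters: b→r is +16, u→k is +16, n→d is +16 — a constant shift. It's a constant shift of +16 (ROT16).
Reversing it on ixqtu: i−16=s, x−16=h, q−16=a, t−16=d, u−16=e.

shade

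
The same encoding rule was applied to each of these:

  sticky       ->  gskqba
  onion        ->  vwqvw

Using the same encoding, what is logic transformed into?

The output letters match the input read backwards, each shifted +8: sticky reversed is ykcits. The word is reversed, then every letter is shifted forward by 8.
For logic: reverse → cigol; then shift: c+8=k, i+8=q, g+8=o, o+8=w, l+8=t.

kqowt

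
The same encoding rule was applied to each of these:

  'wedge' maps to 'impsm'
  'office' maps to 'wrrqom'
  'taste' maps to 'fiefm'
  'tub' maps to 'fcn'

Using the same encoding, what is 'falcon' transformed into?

The shift depends on letter class: consonant w→i is +12, but vowel e→m is +8. Two shifts are in play — +8 for a/e/i/o/u, +12 for every other letter.
For falcon: f(cons)+12=r, a(vowel)+8=i, l(cons)+12=x, c(cons)+12=o, o(vowel)+8=w, n(cons)+12=z.

rixowz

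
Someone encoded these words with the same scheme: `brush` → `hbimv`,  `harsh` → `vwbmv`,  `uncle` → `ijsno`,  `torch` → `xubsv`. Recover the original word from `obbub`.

error

b(1)→h(7) and r(17)→b(1) fit y≡11x+22 (mod 26); the inverse of 11 mod 26 is 19. Treating letters as 0–25, the rule is x ↦ 11x + 22 (mod 26).
Decoding obbub: o(14)→19·(14−22)≡4=e; b(1)→19·(1−22)≡17=r; b(1)→19·(1−22)≡17=r; u(20)→19·(20−22)≡14=o; b(1)→19·(1−22)≡17=r (all mod 26).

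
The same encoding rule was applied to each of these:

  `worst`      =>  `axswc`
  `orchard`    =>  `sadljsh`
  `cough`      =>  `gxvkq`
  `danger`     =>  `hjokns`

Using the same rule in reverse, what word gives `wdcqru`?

submit

Shifts by position in worst: pos 0: w→a (+4), pos 1: o→x (+9), pos 2: r→s (+1), pos 3: s→w (+4), pos 4: t→c (+9) — repeating every 3. The shifts repeat in a cycle of length 3: positions 0,1,… shift by +4, +9, +1, then the pattern repeats.
Reversing it on wdcqru: w−4=s, d−9=u, c−1=b, q−4=m, r−9=i, u−1=t.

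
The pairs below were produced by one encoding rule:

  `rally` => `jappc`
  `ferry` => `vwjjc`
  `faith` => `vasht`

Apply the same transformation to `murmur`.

r(17)→j(9) and a(0)→a(0) fit y≡25x+0 (mod 26); the inverse of 25 mod 26 is 25. Each letter's alphabet position (a=0..z=25) is mapped through 25·x+0 mod 26 — an affine cipher.
On murmur: m(12)→25·12+0≡14=o; u(20)→25·20+0≡6=g; r(17)→25·17+0≡9=j; m(12)→25·12+0≡14=o; u(20)→25·20+0≡6=g; r(17)→25·17+0≡9=j (all mod 26).

ogjogj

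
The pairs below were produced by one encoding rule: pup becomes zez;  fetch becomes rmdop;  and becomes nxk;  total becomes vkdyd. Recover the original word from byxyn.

donor

Two steps: reverse the string, then apply a Caesar shift of +10.
Decoding byxyn: shift back: b−10=r, y−10=o, x−10=n, y−10=o, n−10=d → ronod; then reverse → donor.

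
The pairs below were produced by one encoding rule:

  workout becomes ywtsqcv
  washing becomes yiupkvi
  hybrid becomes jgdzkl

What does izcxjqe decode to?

graphic

Shifts by position in workout: pos 0: w→y (+2), pos 1: o→w (+8), pos 2: r→t (+2), pos 3: k→s (+8) — repeating every 2. It's a Vigenère-style cipher with numeric key [2,8]: position i shifts by key[i mod 2].
Decoding izcxjqe: i−2=g, z−8=r, c−2=a, x−8=p, j−2=h, q−8=i, e−2=c.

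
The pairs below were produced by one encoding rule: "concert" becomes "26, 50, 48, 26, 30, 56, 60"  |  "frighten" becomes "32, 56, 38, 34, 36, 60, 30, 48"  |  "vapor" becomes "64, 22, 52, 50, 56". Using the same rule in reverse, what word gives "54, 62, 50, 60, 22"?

quota

c(#3)→26 and o(#15)→50: differences scale by 2, so n = 2·pos + 20. With a=1..z=26, the number is 2·pos + 20.
Decoding 54, 62, 50, 60, 22: 54→(54−20)÷2=17=q, 62→(62−20)÷2=21=u, 50→(50−20)÷2=15=o, 60→(60−20)÷2=20=t, 22→(22−20)÷2=1=a.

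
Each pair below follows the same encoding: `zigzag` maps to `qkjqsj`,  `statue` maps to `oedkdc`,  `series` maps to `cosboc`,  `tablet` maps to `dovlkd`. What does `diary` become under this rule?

ibksn

The output letters match the input read backwards, each shifted +10: zigzag reversed is gazgiz. The word is reversed, then every letter is shifted forward by 10.
On diary: reverse → yraid; then shift: y+10=i, r+10=b, a+10=k, i+10=s, d+10=n.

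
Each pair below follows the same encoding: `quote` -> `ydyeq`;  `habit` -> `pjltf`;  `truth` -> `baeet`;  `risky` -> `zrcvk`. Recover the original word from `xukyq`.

In quote: q→y is +8, u→d is +9, o→y is +10, t→e is +11 — the shift increases by 1 each position. The shift increases by 1 at each position, starting from +8: 8, 9, 10, ….
Reversing it on xukyq: x−8=p, u−9=l, k−10=a, y−11=n, q−12=e.

plane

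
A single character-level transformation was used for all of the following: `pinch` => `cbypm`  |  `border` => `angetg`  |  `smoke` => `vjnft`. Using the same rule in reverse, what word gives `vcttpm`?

Each letter's alphabet position (a=0..z=25) is mapped through 15·x+11 mod 26 — an affine cipher.
Reversing it on vcttpm: v(21)→7·(21−11)≡18=s; c(2)→7·(2−11)≡15=p; t(19)→7·(19−11)≡4=e; t(19)→7·(19−11)≡4=e; p(15)→7·(15−11)≡2=c; m(12)→7·(12−11)≡7=h (all mod 26).

speech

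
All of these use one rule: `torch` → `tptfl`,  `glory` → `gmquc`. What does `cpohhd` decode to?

In torch: t→t is +0, o→p is +1, r→t is +2, c→f is +3 — the shift increases by 1 each position. The shift increases by 1 at each position, starting from +0: 0, 1, 2, ….
Undoing it on cpohhd: c−0=c, p−1=o, o−2=m, h−3=e, h−4=d, d−5=y.

comedy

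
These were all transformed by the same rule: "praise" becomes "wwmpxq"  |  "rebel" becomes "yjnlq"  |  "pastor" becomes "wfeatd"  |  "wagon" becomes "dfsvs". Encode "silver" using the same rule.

Shifts by position in praise: pos 0: p→w (+7), pos 1: r→w (+5), pos 2: a→m (+12), pos 3: i→p (+7), pos 4: s→x (+5), pos 5: e→q (+12) — repeating every 3. The shifts repeat in a cycle of length 3: positions 0,1,… shift by +7, +5, +12, then the pattern repeats.
On silver: s+7=z, i+5=n, l+12=x, v+7=c, e+5=j, r+12=d.

znxcjd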